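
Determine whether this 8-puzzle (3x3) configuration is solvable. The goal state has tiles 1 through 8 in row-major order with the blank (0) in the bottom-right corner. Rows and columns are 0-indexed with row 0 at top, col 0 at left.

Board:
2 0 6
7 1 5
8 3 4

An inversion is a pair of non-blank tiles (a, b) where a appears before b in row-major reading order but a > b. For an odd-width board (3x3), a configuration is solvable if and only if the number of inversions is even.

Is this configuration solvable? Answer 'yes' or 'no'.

Inversions (pairs i<j in row-major order where tile[i] > tile[j] > 0): 13
13 is odd, so the puzzle is not solvable.

Answer: no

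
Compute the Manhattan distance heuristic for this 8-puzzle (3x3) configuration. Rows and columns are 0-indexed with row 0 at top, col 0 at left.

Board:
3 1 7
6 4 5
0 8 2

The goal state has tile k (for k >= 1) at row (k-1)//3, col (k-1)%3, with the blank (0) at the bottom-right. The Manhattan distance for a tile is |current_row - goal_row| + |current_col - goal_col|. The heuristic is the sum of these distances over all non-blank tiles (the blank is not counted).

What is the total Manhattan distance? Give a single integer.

Tile 3: at (0,0), goal (0,2), distance |0-0|+|0-2| = 2
Tile 1: at (0,1), goal (0,0), distance |0-0|+|1-0| = 1
Tile 7: at (0,2), goal (2,0), distance |0-2|+|2-0| = 4
Tile 6: at (1,0), goal (1,2), distance |1-1|+|0-2| = 2
Tile 4: at (1,1), goal (1,0), distance |1-1|+|1-0| = 1
Tile 5: at (1,2), goal (1,1), distance |1-1|+|2-1| = 1
Tile 8: at (2,1), goal (2,1), distance |2-2|+|1-1| = 0
Tile 2: at (2,2), goal (0,1), distance |2-0|+|2-1| = 3
Sum: 2 + 1 + 4 + 2 + 1 + 1 + 0 + 3 = 14

Answer: 14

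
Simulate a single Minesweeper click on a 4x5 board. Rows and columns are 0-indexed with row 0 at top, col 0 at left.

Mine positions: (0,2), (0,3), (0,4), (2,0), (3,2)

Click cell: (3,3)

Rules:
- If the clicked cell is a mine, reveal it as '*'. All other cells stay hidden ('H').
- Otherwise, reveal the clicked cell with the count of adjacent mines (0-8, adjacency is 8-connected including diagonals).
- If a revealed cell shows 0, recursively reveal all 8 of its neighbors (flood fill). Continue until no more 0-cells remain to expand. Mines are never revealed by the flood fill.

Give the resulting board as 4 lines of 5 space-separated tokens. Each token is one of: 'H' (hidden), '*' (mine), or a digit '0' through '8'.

H H H H H
H H H H H
H H H H H
H H H 1 H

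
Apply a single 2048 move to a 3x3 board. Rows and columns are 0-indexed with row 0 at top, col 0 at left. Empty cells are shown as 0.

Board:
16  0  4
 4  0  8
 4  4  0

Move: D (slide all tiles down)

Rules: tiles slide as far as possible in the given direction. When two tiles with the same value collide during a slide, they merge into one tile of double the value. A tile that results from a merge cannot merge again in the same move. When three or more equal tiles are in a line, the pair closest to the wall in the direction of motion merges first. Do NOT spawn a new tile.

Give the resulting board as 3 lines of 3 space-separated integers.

Slide down:
col 0: [16, 4, 4] -> [0, 16, 8]
col 1: [0, 0, 4] -> [0, 0, 4]
col 2: [4, 8, 0] -> [0, 4, 8]

Answer:  0  0  0
16  0  4
 8  4  8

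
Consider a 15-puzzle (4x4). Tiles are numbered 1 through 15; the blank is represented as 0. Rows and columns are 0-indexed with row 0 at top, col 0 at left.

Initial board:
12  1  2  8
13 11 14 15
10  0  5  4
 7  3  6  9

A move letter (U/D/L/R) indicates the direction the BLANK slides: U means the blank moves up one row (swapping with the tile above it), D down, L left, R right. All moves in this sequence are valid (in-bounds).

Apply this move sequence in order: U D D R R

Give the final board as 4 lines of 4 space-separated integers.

After move 1 (U):
12  1  2  8
13  0 14 15
10 11  5  4
 7  3  6  9

After move 2 (D):
12  1  2  8
13 11 14 15
10  0  5  4
 7  3  6  9

After move 3 (D):
12  1  2  8
13 11 14 15
10  3  5  4
 7  0  6  9

After move 4 (R):
12  1  2  8
13 11 14 15
10  3  5  4
 7  6  0  9

After move 5 (R):
12  1  2  8
13 11 14 15
10  3  5  4
 7  6  9  0

Answer: 12  1  2  8
13 11 14 15
10  3  5  4
 7  6  9  0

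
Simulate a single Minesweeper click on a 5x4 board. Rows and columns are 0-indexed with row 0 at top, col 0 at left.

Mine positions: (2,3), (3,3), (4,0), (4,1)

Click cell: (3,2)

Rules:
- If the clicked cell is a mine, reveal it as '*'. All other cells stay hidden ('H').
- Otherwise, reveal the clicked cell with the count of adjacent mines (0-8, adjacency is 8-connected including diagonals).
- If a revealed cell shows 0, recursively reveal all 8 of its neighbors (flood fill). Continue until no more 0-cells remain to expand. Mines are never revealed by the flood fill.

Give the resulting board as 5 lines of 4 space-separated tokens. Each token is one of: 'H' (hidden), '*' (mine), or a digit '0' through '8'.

H H H H
H H H H
H H H H
H H 3 H
H H H H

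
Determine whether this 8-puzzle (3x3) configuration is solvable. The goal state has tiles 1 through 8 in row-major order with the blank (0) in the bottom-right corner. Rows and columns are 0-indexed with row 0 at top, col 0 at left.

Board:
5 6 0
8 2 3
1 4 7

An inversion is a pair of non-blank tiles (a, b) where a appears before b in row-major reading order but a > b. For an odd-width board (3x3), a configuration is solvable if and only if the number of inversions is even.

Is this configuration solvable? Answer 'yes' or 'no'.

Inversions (pairs i<j in row-major order where tile[i] > tile[j] > 0): 15
15 is odd, so the puzzle is not solvable.

Answer: no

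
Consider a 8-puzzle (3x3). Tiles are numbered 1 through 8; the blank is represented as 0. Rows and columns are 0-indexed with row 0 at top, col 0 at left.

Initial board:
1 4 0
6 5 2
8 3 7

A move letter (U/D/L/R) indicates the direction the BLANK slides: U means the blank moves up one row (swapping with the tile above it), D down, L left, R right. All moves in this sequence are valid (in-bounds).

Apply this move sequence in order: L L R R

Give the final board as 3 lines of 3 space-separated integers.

After move 1 (L):
1 0 4
6 5 2
8 3 7

After move 2 (L):
0 1 4
6 5 2
8 3 7

After move 3 (R):
1 0 4
6 5 2
8 3 7

After move 4 (R):
1 4 0
6 5 2
8 3 7

Answer: 1 4 0
6 5 2
8 3 7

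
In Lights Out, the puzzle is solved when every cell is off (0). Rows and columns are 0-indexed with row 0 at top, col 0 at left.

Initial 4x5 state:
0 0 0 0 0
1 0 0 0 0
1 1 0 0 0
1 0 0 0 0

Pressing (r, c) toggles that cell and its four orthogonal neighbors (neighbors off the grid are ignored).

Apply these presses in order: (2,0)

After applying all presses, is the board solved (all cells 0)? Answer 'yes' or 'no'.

Answer: yes

Derivation:
After press 1 at (2,0):
0 0 0 0 0
0 0 0 0 0
0 0 0 0 0
0 0 0 0 0

Lights still on: 0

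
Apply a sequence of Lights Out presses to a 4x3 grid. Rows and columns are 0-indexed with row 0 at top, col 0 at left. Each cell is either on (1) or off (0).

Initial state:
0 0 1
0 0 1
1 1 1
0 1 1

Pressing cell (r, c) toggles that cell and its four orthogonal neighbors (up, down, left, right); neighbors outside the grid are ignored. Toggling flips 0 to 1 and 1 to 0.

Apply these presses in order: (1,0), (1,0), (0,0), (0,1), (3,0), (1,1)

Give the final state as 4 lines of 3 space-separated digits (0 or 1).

Answer: 0 1 0
0 0 0
0 0 1
1 0 1

Derivation:
After press 1 at (1,0):
1 0 1
1 1 1
0 1 1
0 1 1

After press 2 at (1,0):
0 0 1
0 0 1
1 1 1
0 1 1

After press 3 at (0,0):
1 1 1
1 0 1
1 1 1
0 1 1

After press 4 at (0,1):
0 0 0
1 1 1
1 1 1
0 1 1

After press 5 at (3,0):
0 0 0
1 1 1
0 1 1
1 0 1

After press 6 at (1,1):
0 1 0
0 0 0
0 0 1
1 0 1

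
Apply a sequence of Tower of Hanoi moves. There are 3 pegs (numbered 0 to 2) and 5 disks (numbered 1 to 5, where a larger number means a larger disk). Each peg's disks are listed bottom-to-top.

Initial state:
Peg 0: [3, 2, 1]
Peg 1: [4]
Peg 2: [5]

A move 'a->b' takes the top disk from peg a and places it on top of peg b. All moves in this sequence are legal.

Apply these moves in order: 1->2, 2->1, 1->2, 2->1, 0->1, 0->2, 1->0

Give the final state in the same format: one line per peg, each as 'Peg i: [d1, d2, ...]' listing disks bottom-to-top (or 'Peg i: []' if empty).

After move 1 (1->2):
Peg 0: [3, 2, 1]
Peg 1: []
Peg 2: [5, 4]

After move 2 (2->1):
Peg 0: [3, 2, 1]
Peg 1: [4]
Peg 2: [5]

After move 3 (1->2):
Peg 0: [3, 2, 1]
Peg 1: []
Peg 2: [5, 4]

After move 4 (2->1):
Peg 0: [3, 2, 1]
Peg 1: [4]
Peg 2: [5]

After move 5 (0->1):
Peg 0: [3, 2]
Peg 1: [4, 1]
Peg 2: [5]

After move 6 (0->2):
Peg 0: [3]
Peg 1: [4, 1]
Peg 2: [5, 2]

After move 7 (1->0):
Peg 0: [3, 1]
Peg 1: [4]
Peg 2: [5, 2]

Answer: Peg 0: [3, 1]
Peg 1: [4]
Peg 2: [5, 2]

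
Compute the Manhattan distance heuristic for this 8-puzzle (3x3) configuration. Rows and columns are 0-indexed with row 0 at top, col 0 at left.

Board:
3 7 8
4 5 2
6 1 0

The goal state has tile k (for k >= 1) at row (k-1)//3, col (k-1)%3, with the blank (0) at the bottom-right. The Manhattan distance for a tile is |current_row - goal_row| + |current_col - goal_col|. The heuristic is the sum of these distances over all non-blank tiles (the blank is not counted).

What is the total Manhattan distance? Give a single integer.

Tile 3: (0,0)->(0,2) = 2
Tile 7: (0,1)->(2,0) = 3
Tile 8: (0,2)->(2,1) = 3
Tile 4: (1,0)->(1,0) = 0
Tile 5: (1,1)->(1,1) = 0
Tile 2: (1,2)->(0,1) = 2
Tile 6: (2,0)->(1,2) = 3
Tile 1: (2,1)->(0,0) = 3
Sum: 2 + 3 + 3 + 0 + 0 + 2 + 3 + 3 = 16

Answer: 16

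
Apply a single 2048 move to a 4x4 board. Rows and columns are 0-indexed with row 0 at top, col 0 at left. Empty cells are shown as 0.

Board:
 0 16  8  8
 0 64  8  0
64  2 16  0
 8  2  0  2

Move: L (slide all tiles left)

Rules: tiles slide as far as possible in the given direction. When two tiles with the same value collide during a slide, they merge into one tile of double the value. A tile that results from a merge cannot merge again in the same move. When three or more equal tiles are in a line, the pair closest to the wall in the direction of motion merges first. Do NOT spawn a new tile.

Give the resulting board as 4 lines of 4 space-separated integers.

Slide left:
row 0: [0, 16, 8, 8] -> [16, 16, 0, 0]
row 1: [0, 64, 8, 0] -> [64, 8, 0, 0]
row 2: [64, 2, 16, 0] -> [64, 2, 16, 0]
row 3: [8, 2, 0, 2] -> [8, 4, 0, 0]

Answer: 16 16  0  0
64  8  0  0
64  2 16  0
 8  4  0  0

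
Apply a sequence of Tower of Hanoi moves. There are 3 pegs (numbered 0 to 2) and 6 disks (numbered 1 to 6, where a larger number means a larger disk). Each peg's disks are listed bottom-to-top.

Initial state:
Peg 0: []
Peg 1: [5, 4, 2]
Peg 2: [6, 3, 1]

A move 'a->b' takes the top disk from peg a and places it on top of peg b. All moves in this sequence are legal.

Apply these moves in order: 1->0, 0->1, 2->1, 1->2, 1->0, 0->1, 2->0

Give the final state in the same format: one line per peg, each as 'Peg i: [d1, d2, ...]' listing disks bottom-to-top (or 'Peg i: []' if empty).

Answer: Peg 0: [1]
Peg 1: [5, 4, 2]
Peg 2: [6, 3]

Derivation:
After move 1 (1->0):
Peg 0: [2]
Peg 1: [5, 4]
Peg 2: [6, 3, 1]

After move 2 (0->1):
Peg 0: []
Peg 1: [5, 4, 2]
Peg 2: [6, 3, 1]

After move 3 (2->1):
Peg 0: []
Peg 1: [5, 4, 2, 1]
Peg 2: [6, 3]

After move 4 (1->2):
Peg 0: []
Peg 1: [5, 4, 2]
Peg 2: [6, 3, 1]

After move 5 (1->0):
Peg 0: [2]
Peg 1: [5, 4]
Peg 2: [6, 3, 1]

After move 6 (0->1):
Peg 0: []
Peg 1: [5, 4, 2]
Peg 2: [6, 3, 1]

After move 7 (2->0):
Peg 0: [1]
Peg 1: [5, 4, 2]
Peg 2: [6, 3]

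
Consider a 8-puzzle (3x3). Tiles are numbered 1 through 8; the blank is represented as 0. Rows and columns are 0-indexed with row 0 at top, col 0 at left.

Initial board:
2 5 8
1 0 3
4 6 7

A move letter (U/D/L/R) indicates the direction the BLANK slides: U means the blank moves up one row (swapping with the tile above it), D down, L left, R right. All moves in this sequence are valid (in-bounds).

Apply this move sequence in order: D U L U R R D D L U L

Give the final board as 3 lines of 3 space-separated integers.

Answer: 5 8 3
0 2 7
4 1 6

Derivation:
After move 1 (D):
2 5 8
1 6 3
4 0 7

After move 2 (U):
2 5 8
1 0 3
4 6 7

After move 3 (L):
2 5 8
0 1 3
4 6 7

After move 4 (U):
0 5 8
2 1 3
4 6 7

After move 5 (R):
5 0 8
2 1 3
4 6 7

After move 6 (R):
5 8 0
2 1 3
4 6 7

After move 7 (D):
5 8 3
2 1 0
4 6 7

After move 8 (D):
5 8 3
2 1 7
4 6 0

After move 9 (L):
5 8 3
2 1 7
4 0 6

After move 10 (U):
5 8 3
2 0 7
4 1 6

After move 11 (L):
5 8 3
0 2 7
4 1 6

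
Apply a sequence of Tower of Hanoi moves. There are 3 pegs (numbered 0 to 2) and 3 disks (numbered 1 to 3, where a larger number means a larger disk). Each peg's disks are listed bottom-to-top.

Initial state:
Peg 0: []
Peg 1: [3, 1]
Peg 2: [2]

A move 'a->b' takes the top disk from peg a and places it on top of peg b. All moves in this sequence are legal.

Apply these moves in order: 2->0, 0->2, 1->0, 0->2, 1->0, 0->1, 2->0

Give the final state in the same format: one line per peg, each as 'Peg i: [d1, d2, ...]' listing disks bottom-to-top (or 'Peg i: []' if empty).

After move 1 (2->0):
Peg 0: [2]
Peg 1: [3, 1]
Peg 2: []

After move 2 (0->2):
Peg 0: []
Peg 1: [3, 1]
Peg 2: [2]

After move 3 (1->0):
Peg 0: [1]
Peg 1: [3]
Peg 2: [2]

After move 4 (0->2):
Peg 0: []
Peg 1: [3]
Peg 2: [2, 1]

After move 5 (1->0):
Peg 0: [3]
Peg 1: []
Peg 2: [2, 1]

After move 6 (0->1):
Peg 0: []
Peg 1: [3]
Peg 2: [2, 1]

After move 7 (2->0):
Peg 0: [1]
Peg 1: [3]
Peg 2: [2]

Answer: Peg 0: [1]
Peg 1: [3]
Peg 2: [2]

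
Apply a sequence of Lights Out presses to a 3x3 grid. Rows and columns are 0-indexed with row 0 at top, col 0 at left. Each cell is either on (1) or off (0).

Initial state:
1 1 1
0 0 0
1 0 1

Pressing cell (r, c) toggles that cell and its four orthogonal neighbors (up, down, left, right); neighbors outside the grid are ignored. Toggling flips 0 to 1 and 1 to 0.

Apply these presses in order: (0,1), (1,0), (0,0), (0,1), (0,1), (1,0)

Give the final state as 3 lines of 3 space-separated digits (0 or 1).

After press 1 at (0,1):
0 0 0
0 1 0
1 0 1

After press 2 at (1,0):
1 0 0
1 0 0
0 0 1

After press 3 at (0,0):
0 1 0
0 0 0
0 0 1

After press 4 at (0,1):
1 0 1
0 1 0
0 0 1

After press 5 at (0,1):
0 1 0
0 0 0
0 0 1

After press 6 at (1,0):
1 1 0
1 1 0
1 0 1

Answer: 1 1 0
1 1 0
1 0 1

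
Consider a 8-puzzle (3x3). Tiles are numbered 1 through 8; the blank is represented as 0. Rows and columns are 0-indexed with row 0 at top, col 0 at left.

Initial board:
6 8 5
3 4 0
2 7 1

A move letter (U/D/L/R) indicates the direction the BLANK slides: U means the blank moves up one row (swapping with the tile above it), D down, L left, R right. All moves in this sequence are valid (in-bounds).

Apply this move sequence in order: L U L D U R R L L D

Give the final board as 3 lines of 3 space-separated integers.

Answer: 3 6 5
0 8 4
2 7 1

Derivation:
After move 1 (L):
6 8 5
3 0 4
2 7 1

After move 2 (U):
6 0 5
3 8 4
2 7 1

After move 3 (L):
0 6 5
3 8 4
2 7 1

After move 4 (D):
3 6 5
0 8 4
2 7 1

After move 5 (U):
0 6 5
3 8 4
2 7 1

After move 6 (R):
6 0 5
3 8 4
2 7 1

After move 7 (R):
6 5 0
3 8 4
2 7 1

After move 8 (L):
6 0 5
3 8 4
2 7 1

After move 9 (L):
0 6 5
3 8 4
2 7 1

After move 10 (D):
3 6 5
0 8 4
2 7 1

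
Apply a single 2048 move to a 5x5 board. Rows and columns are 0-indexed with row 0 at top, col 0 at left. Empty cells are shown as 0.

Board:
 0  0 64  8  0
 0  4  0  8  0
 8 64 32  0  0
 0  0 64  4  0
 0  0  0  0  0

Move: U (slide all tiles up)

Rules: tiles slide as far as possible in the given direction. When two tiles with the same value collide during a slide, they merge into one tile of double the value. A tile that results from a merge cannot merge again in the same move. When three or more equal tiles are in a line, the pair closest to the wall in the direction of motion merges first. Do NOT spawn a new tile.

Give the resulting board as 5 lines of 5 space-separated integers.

Slide up:
col 0: [0, 0, 8, 0, 0] -> [8, 0, 0, 0, 0]
col 1: [0, 4, 64, 0, 0] -> [4, 64, 0, 0, 0]
col 2: [64, 0, 32, 64, 0] -> [64, 32, 64, 0, 0]
col 3: [8, 8, 0, 4, 0] -> [16, 4, 0, 0, 0]
col 4: [0, 0, 0, 0, 0] -> [0, 0, 0, 0, 0]

Answer:  8  4 64 16  0
 0 64 32  4  0
 0  0 64  0  0
 0  0  0  0  0
 0  0  0  0  0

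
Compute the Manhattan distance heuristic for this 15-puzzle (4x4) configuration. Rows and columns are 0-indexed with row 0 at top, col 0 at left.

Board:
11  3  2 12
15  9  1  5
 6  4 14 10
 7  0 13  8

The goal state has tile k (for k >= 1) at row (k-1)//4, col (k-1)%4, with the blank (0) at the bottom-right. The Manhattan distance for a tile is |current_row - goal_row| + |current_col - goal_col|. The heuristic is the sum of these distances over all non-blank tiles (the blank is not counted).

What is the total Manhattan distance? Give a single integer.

Answer: 38

Derivation:
Tile 11: at (0,0), goal (2,2), distance |0-2|+|0-2| = 4
Tile 3: at (0,1), goal (0,2), distance |0-0|+|1-2| = 1
Tile 2: at (0,2), goal (0,1), distance |0-0|+|2-1| = 1
Tile 12: at (0,3), goal (2,3), distance |0-2|+|3-3| = 2
Tile 15: at (1,0), goal (3,2), distance |1-3|+|0-2| = 4
Tile 9: at (1,1), goal (2,0), distance |1-2|+|1-0| = 2
Tile 1: at (1,2), goal (0,0), distance |1-0|+|2-0| = 3
Tile 5: at (1,3), goal (1,0), distance |1-1|+|3-0| = 3
Tile 6: at (2,0), goal (1,1), distance |2-1|+|0-1| = 2
Tile 4: at (2,1), goal (0,3), distance |2-0|+|1-3| = 4
Tile 14: at (2,2), goal (3,1), distance |2-3|+|2-1| = 2
Tile 10: at (2,3), goal (2,1), distance |2-2|+|3-1| = 2
Tile 7: at (3,0), goal (1,2), distance |3-1|+|0-2| = 4
Tile 13: at (3,2), goal (3,0), distance |3-3|+|2-0| = 2
Tile 8: at (3,3), goal (1,3), distance |3-1|+|3-3| = 2
Sum: 4 + 1 + 1 + 2 + 4 + 2 + 3 + 3 + 2 + 4 + 2 + 2 + 4 + 2 + 2 = 38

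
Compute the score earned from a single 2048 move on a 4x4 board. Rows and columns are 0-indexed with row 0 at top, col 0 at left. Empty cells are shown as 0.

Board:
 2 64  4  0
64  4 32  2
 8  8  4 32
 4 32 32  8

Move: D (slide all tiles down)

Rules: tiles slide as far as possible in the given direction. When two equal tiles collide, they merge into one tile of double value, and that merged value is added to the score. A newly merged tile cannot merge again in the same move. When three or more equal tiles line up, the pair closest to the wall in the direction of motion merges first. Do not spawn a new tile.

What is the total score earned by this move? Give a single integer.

Answer: 0

Derivation:
Slide down:
col 0: [2, 64, 8, 4] -> [2, 64, 8, 4]  score +0 (running 0)
col 1: [64, 4, 8, 32] -> [64, 4, 8, 32]  score +0 (running 0)
col 2: [4, 32, 4, 32] -> [4, 32, 4, 32]  score +0 (running 0)
col 3: [0, 2, 32, 8] -> [0, 2, 32, 8]  score +0 (running 0)
Board after move:
 2 64  4  0
64  4 32  2
 8  8  4 32
 4 32 32  8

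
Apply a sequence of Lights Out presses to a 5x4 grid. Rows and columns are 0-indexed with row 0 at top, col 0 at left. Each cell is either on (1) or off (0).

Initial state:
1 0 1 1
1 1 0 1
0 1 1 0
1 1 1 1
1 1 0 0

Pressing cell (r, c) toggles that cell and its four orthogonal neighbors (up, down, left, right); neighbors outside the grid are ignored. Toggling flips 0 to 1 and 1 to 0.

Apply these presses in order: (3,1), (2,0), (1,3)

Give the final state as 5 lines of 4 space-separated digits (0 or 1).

Answer: 1 0 1 0
0 1 1 0
1 1 1 1
1 0 0 1
1 0 0 0

Derivation:
After press 1 at (3,1):
1 0 1 1
1 1 0 1
0 0 1 0
0 0 0 1
1 0 0 0

After press 2 at (2,0):
1 0 1 1
0 1 0 1
1 1 1 0
1 0 0 1
1 0 0 0

After press 3 at (1,3):
1 0 1 0
0 1 1 0
1 1 1 1
1 0 0 1
1 0 0 0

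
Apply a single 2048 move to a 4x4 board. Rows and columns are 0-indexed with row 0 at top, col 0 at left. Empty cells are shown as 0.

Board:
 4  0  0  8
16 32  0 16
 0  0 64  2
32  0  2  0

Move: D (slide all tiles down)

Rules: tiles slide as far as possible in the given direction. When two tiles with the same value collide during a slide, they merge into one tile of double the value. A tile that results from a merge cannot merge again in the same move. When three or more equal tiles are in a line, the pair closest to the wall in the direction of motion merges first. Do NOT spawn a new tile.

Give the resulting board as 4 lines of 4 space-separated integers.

Slide down:
col 0: [4, 16, 0, 32] -> [0, 4, 16, 32]
col 1: [0, 32, 0, 0] -> [0, 0, 0, 32]
col 2: [0, 0, 64, 2] -> [0, 0, 64, 2]
col 3: [8, 16, 2, 0] -> [0, 8, 16, 2]

Answer:  0  0  0  0
 4  0  0  8
16  0 64 16
32 32  2  2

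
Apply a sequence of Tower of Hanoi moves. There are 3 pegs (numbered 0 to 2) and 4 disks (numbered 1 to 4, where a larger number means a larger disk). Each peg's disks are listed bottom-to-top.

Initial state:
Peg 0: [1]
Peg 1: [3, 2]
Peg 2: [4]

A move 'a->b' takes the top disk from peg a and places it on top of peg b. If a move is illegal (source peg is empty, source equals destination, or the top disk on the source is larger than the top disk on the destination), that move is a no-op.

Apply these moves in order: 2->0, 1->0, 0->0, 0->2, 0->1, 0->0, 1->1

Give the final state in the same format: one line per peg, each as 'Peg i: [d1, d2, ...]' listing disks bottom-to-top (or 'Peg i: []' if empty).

After move 1 (2->0):
Peg 0: [1]
Peg 1: [3, 2]
Peg 2: [4]

After move 2 (1->0):
Peg 0: [1]
Peg 1: [3, 2]
Peg 2: [4]

After move 3 (0->0):
Peg 0: [1]
Peg 1: [3, 2]
Peg 2: [4]

After move 4 (0->2):
Peg 0: []
Peg 1: [3, 2]
Peg 2: [4, 1]

After move 5 (0->1):
Peg 0: []
Peg 1: [3, 2]
Peg 2: [4, 1]

After move 6 (0->0):
Peg 0: []
Peg 1: [3, 2]
Peg 2: [4, 1]

After move 7 (1->1):
Peg 0: []
Peg 1: [3, 2]
Peg 2: [4, 1]

Answer: Peg 0: []
Peg 1: [3, 2]
Peg 2: [4, 1]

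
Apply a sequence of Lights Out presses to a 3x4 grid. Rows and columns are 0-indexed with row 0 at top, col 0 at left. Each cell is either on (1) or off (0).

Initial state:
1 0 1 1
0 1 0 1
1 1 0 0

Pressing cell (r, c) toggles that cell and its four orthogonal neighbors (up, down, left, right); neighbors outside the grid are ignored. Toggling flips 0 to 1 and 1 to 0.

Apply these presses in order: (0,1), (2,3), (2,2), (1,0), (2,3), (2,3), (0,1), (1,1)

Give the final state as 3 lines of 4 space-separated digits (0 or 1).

After press 1 at (0,1):
0 1 0 1
0 0 0 1
1 1 0 0

After press 2 at (2,3):
0 1 0 1
0 0 0 0
1 1 1 1

After press 3 at (2,2):
0 1 0 1
0 0 1 0
1 0 0 0

After press 4 at (1,0):
1 1 0 1
1 1 1 0
0 0 0 0

After press 5 at (2,3):
1 1 0 1
1 1 1 1
0 0 1 1

After press 6 at (2,3):
1 1 0 1
1 1 1 0
0 0 0 0

After press 7 at (0,1):
0 0 1 1
1 0 1 0
0 0 0 0

After press 8 at (1,1):
0 1 1 1
0 1 0 0
0 1 0 0

Answer: 0 1 1 1
0 1 0 0
0 1 0 0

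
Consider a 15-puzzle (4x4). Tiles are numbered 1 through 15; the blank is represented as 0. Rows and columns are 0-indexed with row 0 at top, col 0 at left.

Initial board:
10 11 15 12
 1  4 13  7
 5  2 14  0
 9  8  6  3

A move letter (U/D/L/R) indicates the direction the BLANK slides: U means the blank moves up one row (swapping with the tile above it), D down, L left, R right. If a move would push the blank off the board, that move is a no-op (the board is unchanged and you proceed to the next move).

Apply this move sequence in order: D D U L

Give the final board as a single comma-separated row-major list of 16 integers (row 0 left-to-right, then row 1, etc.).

After move 1 (D):
10 11 15 12
 1  4 13  7
 5  2 14  3
 9  8  6  0

After move 2 (D):
10 11 15 12
 1  4 13  7
 5  2 14  3
 9  8  6  0

After move 3 (U):
10 11 15 12
 1  4 13  7
 5  2 14  0
 9  8  6  3

After move 4 (L):
10 11 15 12
 1  4 13  7
 5  2  0 14
 9  8  6  3

Answer: 10, 11, 15, 12, 1, 4, 13, 7, 5, 2, 0, 14, 9, 8, 6, 3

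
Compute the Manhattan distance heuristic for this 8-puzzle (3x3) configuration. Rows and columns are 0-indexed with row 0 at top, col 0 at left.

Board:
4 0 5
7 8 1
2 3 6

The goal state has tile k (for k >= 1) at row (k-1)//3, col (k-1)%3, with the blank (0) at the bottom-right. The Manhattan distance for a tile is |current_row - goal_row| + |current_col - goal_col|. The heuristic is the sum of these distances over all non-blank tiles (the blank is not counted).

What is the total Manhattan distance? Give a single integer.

Tile 4: (0,0)->(1,0) = 1
Tile 5: (0,2)->(1,1) = 2
Tile 7: (1,0)->(2,0) = 1
Tile 8: (1,1)->(2,1) = 1
Tile 1: (1,2)->(0,0) = 3
Tile 2: (2,0)->(0,1) = 3
Tile 3: (2,1)->(0,2) = 3
Tile 6: (2,2)->(1,2) = 1
Sum: 1 + 2 + 1 + 1 + 3 + 3 + 3 + 1 = 15

Answer: 15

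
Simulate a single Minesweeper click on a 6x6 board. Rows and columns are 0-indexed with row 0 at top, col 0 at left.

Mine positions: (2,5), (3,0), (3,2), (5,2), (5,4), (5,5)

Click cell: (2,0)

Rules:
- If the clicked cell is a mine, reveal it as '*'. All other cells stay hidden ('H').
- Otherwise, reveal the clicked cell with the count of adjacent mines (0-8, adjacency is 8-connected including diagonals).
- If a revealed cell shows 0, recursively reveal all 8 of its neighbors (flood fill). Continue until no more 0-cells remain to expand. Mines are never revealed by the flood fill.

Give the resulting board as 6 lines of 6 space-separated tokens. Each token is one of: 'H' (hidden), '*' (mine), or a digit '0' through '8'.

H H H H H H
H H H H H H
1 H H H H H
H H H H H H
H H H H H H
H H H H H H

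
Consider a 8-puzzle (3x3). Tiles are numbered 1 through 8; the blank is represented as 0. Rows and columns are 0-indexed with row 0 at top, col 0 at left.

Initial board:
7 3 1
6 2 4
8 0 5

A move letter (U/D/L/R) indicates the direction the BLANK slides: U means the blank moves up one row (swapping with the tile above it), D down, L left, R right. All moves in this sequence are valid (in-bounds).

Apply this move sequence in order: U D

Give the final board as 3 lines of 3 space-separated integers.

Answer: 7 3 1
6 2 4
8 0 5

Derivation:
After move 1 (U):
7 3 1
6 0 4
8 2 5

After move 2 (D):
7 3 1
6 2 4
8 0 5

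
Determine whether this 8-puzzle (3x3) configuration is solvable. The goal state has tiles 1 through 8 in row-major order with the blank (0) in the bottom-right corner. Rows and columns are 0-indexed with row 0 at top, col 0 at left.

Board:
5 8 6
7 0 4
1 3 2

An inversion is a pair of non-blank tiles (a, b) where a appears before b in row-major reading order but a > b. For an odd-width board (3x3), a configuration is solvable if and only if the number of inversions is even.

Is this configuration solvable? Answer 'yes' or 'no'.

Inversions (pairs i<j in row-major order where tile[i] > tile[j] > 0): 22
22 is even, so the puzzle is solvable.

Answer: yes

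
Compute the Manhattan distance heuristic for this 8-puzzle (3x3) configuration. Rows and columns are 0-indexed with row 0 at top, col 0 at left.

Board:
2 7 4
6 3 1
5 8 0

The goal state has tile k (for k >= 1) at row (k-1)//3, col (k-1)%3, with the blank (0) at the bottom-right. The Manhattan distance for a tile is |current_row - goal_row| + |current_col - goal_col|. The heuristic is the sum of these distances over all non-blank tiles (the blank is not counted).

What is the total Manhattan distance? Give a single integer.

Tile 2: (0,0)->(0,1) = 1
Tile 7: (0,1)->(2,0) = 3
Tile 4: (0,2)->(1,0) = 3
Tile 6: (1,0)->(1,2) = 2
Tile 3: (1,1)->(0,2) = 2
Tile 1: (1,2)->(0,0) = 3
Tile 5: (2,0)->(1,1) = 2
Tile 8: (2,1)->(2,1) = 0
Sum: 1 + 3 + 3 + 2 + 2 + 3 + 2 + 0 = 16

Answer: 16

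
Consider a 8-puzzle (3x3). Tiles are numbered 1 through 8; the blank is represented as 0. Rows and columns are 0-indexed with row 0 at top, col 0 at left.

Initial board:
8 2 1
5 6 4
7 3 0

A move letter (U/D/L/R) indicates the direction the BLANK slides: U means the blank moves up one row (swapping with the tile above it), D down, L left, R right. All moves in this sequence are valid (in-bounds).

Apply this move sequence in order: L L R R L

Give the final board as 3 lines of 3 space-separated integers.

Answer: 8 2 1
5 6 4
7 0 3

Derivation:
After move 1 (L):
8 2 1
5 6 4
7 0 3

After move 2 (L):
8 2 1
5 6 4
0 7 3

After move 3 (R):
8 2 1
5 6 4
7 0 3

After move 4 (R):
8 2 1
5 6 4
7 3 0

After move 5 (L):
8 2 1
5 6 4
7 0 3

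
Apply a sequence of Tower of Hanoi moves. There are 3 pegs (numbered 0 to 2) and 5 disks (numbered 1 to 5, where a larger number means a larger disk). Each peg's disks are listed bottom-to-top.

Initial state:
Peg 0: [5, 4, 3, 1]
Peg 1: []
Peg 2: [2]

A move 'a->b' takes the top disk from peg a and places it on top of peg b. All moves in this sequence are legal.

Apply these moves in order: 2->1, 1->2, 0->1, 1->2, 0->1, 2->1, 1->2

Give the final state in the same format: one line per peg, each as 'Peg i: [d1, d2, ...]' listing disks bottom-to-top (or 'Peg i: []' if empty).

After move 1 (2->1):
Peg 0: [5, 4, 3, 1]
Peg 1: [2]
Peg 2: []

After move 2 (1->2):
Peg 0: [5, 4, 3, 1]
Peg 1: []
Peg 2: [2]

After move 3 (0->1):
Peg 0: [5, 4, 3]
Peg 1: [1]
Peg 2: [2]

After move 4 (1->2):
Peg 0: [5, 4, 3]
Peg 1: []
Peg 2: [2, 1]

After move 5 (0->1):
Peg 0: [5, 4]
Peg 1: [3]
Peg 2: [2, 1]

After move 6 (2->1):
Peg 0: [5, 4]
Peg 1: [3, 1]
Peg 2: [2]

After move 7 (1->2):
Peg 0: [5, 4]
Peg 1: [3]
Peg 2: [2, 1]

Answer: Peg 0: [5, 4]
Peg 1: [3]
Peg 2: [2, 1]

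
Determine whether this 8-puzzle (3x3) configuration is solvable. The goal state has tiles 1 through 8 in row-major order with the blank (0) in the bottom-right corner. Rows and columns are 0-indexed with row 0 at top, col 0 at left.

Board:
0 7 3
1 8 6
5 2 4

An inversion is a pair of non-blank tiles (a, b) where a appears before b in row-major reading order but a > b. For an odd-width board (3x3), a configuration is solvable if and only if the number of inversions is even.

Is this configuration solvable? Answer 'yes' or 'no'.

Inversions (pairs i<j in row-major order where tile[i] > tile[j] > 0): 17
17 is odd, so the puzzle is not solvable.

Answer: no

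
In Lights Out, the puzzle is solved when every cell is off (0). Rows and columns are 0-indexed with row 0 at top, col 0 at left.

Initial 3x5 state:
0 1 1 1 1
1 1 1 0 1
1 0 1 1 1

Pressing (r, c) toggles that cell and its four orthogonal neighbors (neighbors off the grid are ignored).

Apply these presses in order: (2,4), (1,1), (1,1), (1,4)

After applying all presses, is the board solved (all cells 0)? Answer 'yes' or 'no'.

Answer: no

Derivation:
After press 1 at (2,4):
0 1 1 1 1
1 1 1 0 0
1 0 1 0 0

After press 2 at (1,1):
0 0 1 1 1
0 0 0 0 0
1 1 1 0 0

After press 3 at (1,1):
0 1 1 1 1
1 1 1 0 0
1 0 1 0 0

After press 4 at (1,4):
0 1 1 1 0
1 1 1 1 1
1 0 1 0 1

Lights still on: 11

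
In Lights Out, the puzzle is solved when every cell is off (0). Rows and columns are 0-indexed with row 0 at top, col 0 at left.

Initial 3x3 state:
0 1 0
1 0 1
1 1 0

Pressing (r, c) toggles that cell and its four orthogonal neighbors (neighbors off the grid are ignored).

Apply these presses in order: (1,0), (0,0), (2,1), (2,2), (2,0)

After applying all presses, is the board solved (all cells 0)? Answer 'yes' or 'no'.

Answer: yes

Derivation:
After press 1 at (1,0):
1 1 0
0 1 1
0 1 0

After press 2 at (0,0):
0 0 0
1 1 1
0 1 0

After press 3 at (2,1):
0 0 0
1 0 1
1 0 1

After press 4 at (2,2):
0 0 0
1 0 0
1 1 0

After press 5 at (2,0):
0 0 0
0 0 0
0 0 0

Lights still on: 0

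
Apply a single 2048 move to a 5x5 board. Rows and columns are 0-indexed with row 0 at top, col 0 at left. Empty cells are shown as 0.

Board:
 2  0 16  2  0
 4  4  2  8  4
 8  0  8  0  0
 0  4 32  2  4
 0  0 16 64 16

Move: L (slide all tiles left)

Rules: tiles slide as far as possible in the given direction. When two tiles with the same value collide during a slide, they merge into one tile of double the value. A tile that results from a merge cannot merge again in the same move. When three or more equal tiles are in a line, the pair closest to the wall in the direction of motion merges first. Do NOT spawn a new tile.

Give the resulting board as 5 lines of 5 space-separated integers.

Slide left:
row 0: [2, 0, 16, 2, 0] -> [2, 16, 2, 0, 0]
row 1: [4, 4, 2, 8, 4] -> [8, 2, 8, 4, 0]
row 2: [8, 0, 8, 0, 0] -> [16, 0, 0, 0, 0]
row 3: [0, 4, 32, 2, 4] -> [4, 32, 2, 4, 0]
row 4: [0, 0, 16, 64, 16] -> [16, 64, 16, 0, 0]

Answer:  2 16  2  0  0
 8  2  8  4  0
16  0  0  0  0
 4 32  2  4  0
16 64 16  0  0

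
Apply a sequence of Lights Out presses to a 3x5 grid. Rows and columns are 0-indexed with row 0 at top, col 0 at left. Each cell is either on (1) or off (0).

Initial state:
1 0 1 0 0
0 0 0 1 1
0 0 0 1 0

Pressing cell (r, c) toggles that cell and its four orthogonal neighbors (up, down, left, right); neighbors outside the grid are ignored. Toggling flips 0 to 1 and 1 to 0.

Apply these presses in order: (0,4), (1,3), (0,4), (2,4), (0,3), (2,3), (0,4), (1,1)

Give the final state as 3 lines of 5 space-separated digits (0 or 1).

Answer: 1 1 0 1 0
1 1 0 0 0
0 1 1 0 0

Derivation:
After press 1 at (0,4):
1 0 1 1 1
0 0 0 1 0
0 0 0 1 0

After press 2 at (1,3):
1 0 1 0 1
0 0 1 0 1
0 0 0 0 0

After press 3 at (0,4):
1 0 1 1 0
0 0 1 0 0
0 0 0 0 0

After press 4 at (2,4):
1 0 1 1 0
0 0 1 0 1
0 0 0 1 1

After press 5 at (0,3):
1 0 0 0 1
0 0 1 1 1
0 0 0 1 1

After press 6 at (2,3):
1 0 0 0 1
0 0 1 0 1
0 0 1 0 0

After press 7 at (0,4):
1 0 0 1 0
0 0 1 0 0
0 0 1 0 0

After press 8 at (1,1):
1 1 0 1 0
1 1 0 0 0
0 1 1 0 0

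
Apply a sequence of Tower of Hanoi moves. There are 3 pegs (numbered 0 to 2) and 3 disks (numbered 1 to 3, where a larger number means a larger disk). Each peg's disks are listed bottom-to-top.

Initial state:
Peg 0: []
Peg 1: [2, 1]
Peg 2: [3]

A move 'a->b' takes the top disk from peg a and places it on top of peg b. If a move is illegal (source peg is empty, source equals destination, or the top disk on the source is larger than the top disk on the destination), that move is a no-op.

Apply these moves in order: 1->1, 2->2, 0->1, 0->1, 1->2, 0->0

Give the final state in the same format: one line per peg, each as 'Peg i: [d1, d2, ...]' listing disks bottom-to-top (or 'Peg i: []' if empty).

Answer: Peg 0: []
Peg 1: [2]
Peg 2: [3, 1]

Derivation:
After move 1 (1->1):
Peg 0: []
Peg 1: [2, 1]
Peg 2: [3]

After move 2 (2->2):
Peg 0: []
Peg 1: [2, 1]
Peg 2: [3]

After move 3 (0->1):
Peg 0: []
Peg 1: [2, 1]
Peg 2: [3]

After move 4 (0->1):
Peg 0: []
Peg 1: [2, 1]
Peg 2: [3]

After move 5 (1->2):
Peg 0: []
Peg 1: [2]
Peg 2: [3, 1]

After move 6 (0->0):
Peg 0: []
Peg 1: [2]
Peg 2: [3, 1]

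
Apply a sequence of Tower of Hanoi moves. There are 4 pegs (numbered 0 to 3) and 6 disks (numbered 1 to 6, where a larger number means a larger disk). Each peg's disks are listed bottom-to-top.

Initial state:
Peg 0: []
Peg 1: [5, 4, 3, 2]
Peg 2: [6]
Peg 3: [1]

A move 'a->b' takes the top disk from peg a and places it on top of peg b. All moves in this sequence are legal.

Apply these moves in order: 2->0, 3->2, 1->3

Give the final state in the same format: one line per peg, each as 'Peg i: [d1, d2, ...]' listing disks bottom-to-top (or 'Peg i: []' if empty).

Answer: Peg 0: [6]
Peg 1: [5, 4, 3]
Peg 2: [1]
Peg 3: [2]

Derivation:
After move 1 (2->0):
Peg 0: [6]
Peg 1: [5, 4, 3, 2]
Peg 2: []
Peg 3: [1]

After move 2 (3->2):
Peg 0: [6]
Peg 1: [5, 4, 3, 2]
Peg 2: [1]
Peg 3: []

After move 3 (1->3):
Peg 0: [6]
Peg 1: [5, 4, 3]
Peg 2: [1]
Peg 3: [2]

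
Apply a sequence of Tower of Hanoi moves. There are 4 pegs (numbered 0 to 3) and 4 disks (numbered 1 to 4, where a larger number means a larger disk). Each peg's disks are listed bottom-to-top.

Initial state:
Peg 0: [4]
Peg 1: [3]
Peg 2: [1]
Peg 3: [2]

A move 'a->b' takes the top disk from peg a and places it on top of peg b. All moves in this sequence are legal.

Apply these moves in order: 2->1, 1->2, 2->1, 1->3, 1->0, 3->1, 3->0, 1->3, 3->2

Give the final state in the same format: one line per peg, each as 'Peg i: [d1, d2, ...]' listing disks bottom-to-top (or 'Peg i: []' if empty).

Answer: Peg 0: [4, 3, 2]
Peg 1: []
Peg 2: [1]
Peg 3: []

Derivation:
After move 1 (2->1):
Peg 0: [4]
Peg 1: [3, 1]
Peg 2: []
Peg 3: [2]

After move 2 (1->2):
Peg 0: [4]
Peg 1: [3]
Peg 2: [1]
Peg 3: [2]

After move 3 (2->1):
Peg 0: [4]
Peg 1: [3, 1]
Peg 2: []
Peg 3: [2]

After move 4 (1->3):
Peg 0: [4]
Peg 1: [3]
Peg 2: []
Peg 3: [2, 1]

After move 5 (1->0):
Peg 0: [4, 3]
Peg 1: []
Peg 2: []
Peg 3: [2, 1]

After move 6 (3->1):
Peg 0: [4, 3]
Peg 1: [1]
Peg 2: []
Peg 3: [2]

After move 7 (3->0):
Peg 0: [4, 3, 2]
Peg 1: [1]
Peg 2: []
Peg 3: []

After move 8 (1->3):
Peg 0: [4, 3, 2]
Peg 1: []
Peg 2: []
Peg 3: [1]

After move 9 (3->2):
Peg 0: [4, 3, 2]
Peg 1: []
Peg 2: [1]
Peg 3: []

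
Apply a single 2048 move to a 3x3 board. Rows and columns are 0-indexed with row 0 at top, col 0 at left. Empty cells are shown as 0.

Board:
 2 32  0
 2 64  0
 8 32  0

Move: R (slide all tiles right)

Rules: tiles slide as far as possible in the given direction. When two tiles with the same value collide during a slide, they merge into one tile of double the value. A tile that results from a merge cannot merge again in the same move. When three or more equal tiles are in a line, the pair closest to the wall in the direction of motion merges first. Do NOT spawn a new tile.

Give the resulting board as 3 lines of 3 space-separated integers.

Slide right:
row 0: [2, 32, 0] -> [0, 2, 32]
row 1: [2, 64, 0] -> [0, 2, 64]
row 2: [8, 32, 0] -> [0, 8, 32]

Answer:  0  2 32
 0  2 64
 0  8 32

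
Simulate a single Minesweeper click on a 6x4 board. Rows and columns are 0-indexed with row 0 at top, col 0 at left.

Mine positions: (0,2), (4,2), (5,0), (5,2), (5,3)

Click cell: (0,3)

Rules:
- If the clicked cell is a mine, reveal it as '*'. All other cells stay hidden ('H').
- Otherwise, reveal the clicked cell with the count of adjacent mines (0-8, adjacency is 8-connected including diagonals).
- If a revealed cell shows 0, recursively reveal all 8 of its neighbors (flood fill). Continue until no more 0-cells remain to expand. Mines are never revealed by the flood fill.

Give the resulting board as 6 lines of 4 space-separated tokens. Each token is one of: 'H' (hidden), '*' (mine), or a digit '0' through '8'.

H H H 1
H H H H
H H H H
H H H H
H H H H
H H H H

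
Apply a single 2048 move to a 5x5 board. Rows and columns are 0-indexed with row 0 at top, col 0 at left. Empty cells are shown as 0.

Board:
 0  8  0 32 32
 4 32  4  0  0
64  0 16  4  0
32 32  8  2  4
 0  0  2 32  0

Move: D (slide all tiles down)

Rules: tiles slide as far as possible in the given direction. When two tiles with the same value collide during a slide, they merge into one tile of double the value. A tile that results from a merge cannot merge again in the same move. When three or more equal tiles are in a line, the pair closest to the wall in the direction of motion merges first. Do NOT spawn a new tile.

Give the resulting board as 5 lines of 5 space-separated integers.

Answer:  0  0  0  0  0
 0  0  4 32  0
 4  0 16  4  0
64  8  8  2 32
32 64  2 32  4

Derivation:
Slide down:
col 0: [0, 4, 64, 32, 0] -> [0, 0, 4, 64, 32]
col 1: [8, 32, 0, 32, 0] -> [0, 0, 0, 8, 64]
col 2: [0, 4, 16, 8, 2] -> [0, 4, 16, 8, 2]
col 3: [32, 0, 4, 2, 32] -> [0, 32, 4, 2, 32]
col 4: [32, 0, 0, 4, 0] -> [0, 0, 0, 32, 4]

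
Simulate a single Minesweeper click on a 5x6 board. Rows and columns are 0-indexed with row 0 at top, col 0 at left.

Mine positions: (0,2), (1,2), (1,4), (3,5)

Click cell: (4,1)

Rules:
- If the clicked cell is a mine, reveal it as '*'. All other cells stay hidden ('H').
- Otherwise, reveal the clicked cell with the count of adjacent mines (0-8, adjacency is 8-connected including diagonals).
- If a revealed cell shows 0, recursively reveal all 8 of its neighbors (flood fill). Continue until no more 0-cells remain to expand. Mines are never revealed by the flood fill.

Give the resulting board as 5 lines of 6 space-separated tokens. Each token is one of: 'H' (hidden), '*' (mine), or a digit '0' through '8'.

0 2 H H H H
0 2 H H H H
0 1 1 2 2 H
0 0 0 0 1 H
0 0 0 0 1 H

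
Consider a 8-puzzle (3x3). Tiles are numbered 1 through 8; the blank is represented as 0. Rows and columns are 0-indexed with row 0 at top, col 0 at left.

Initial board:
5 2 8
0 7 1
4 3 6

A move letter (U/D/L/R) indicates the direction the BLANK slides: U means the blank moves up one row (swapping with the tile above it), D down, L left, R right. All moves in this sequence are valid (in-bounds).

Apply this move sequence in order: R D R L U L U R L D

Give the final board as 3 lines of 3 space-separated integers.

Answer: 5 2 8
0 7 1
4 3 6

Derivation:
After move 1 (R):
5 2 8
7 0 1
4 3 6

After move 2 (D):
5 2 8
7 3 1
4 0 6

After move 3 (R):
5 2 8
7 3 1
4 6 0

After move 4 (L):
5 2 8
7 3 1
4 0 6

After move 5 (U):
5 2 8
7 0 1
4 3 6

After move 6 (L):
5 2 8
0 7 1
4 3 6

After move 7 (U):
0 2 8
5 7 1
4 3 6

After move 8 (R):
2 0 8
5 7 1
4 3 6

After move 9 (L):
0 2 8
5 7 1
4 3 6

After move 10 (D):
5 2 8
0 7 1
4 3 6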